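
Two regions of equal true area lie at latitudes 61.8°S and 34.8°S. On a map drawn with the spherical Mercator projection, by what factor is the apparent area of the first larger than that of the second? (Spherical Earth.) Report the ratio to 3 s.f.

3.02

Mercator areal scale is sec²φ.
At 61.8°: sec²(61.8°) = 1/0.4726² = 4.478.
At 34.8°: sec²(34.8°) = 1/0.8211² = 1.483.
Ratio = 4.478/1.483 = cos²(34.8°)/cos²(61.8°) ≈ 3.02.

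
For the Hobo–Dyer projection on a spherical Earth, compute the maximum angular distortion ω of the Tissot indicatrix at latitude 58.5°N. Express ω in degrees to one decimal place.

46.5°

The Hobo–Dyer projection is cylindrical equal-area with φ₀ = 37.5°. A cylindrical equal-area projection with standard parallel φ₀ has meridian scale h = cos φ / cos φ₀ and parallel scale k = cos φ₀ / cos φ (so areas are preserved, h·k = 1).
At 58.5°: h = 0.6586, k = 1.518; principal scales a = 1.518, b = 0.6586.
sin(ω/2) = (a − b)/(a + b) = 0.8598/2.177 = 0.3949, so ω = 2 arcsin(0.3949) ≈ 46.5°.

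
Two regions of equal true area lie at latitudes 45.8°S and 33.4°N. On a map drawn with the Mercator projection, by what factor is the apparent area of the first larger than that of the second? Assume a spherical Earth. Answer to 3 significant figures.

1.43

On Mercator, area is exaggerated by sec²φ = 1/cos²φ.
At 45.8°: sec²(45.8°) = 1/0.6972² = 2.057.
At 33.4°: sec²(33.4°) = 1/0.8348² = 1.435.
Ratio = 2.057/1.435 = cos²(33.4°)/cos²(45.8°) ≈ 1.43.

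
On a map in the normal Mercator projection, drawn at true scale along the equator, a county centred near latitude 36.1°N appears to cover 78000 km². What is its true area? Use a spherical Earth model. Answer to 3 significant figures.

Mercator is conformal, so the point scale is isotropic: h = k = sec φ = 1/cos φ.
Areal scale = k² = sec²φ = 1/cos²(36.1°) = 1/0.8080² = 1.532.
True area = apparent / (areal scale) = 78000 / 1.532 ≈ 50900 km².

50900 km²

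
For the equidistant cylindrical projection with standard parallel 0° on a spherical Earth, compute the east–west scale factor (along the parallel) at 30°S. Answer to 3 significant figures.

1.15

In the plate carrée (x = Rλ, y = Rφ), meridians are true-scale (h = 1) and parallels are stretched by k = sec φ.
k = 1/cos 30° = 1/0.8660 = 1.155.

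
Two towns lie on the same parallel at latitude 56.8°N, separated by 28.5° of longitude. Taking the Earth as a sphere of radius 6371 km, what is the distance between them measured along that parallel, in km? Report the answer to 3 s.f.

Arc length along a parallel = R cos φ · Δλ (with Δλ in radians).
= 6371 × cos 56.8° × (28.5° × π/180) = 6371 × 0.5476 × 0.4974 ≈ 1740 km.

1740 km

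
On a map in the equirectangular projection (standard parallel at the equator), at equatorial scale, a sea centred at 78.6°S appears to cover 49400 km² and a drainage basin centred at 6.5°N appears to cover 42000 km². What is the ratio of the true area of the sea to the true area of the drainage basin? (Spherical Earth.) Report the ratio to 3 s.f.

Plate carrée has h = 1 and k = sec φ, giving areal scale sec φ; true area = (apparent area) · cos φ.
True area of sea: 49400 × cos(78.6°) = 49400 × 0.1977 = 9764 km².
True area of drainage basin: 42000 × cos(6.5°) = 42000 × 0.9936 = 41730 km².
Ratio = 9764 / 41730 ≈ 0.234.

0.234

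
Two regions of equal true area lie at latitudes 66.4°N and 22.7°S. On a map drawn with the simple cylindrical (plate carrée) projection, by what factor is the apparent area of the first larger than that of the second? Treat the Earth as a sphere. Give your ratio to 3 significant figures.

2.30

For the equirectangular projection with φ₀ = 0 (plate carrée), h = 1 along meridians and k = sec φ along parallels.
Areal scale at 66.4°: h·k = 1.000 × 2.498 = 2.498.
Areal scale at 22.7°: h·k = 1.000 × 1.084 = 1.084.
Ratio = 2.498/1.084 ≈ 2.30.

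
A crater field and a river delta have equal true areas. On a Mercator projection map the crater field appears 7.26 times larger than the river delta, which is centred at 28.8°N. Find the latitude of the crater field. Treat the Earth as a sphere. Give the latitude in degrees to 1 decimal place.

71.0°

On Mercator, (apparent₁)/(apparent₂) = sec²φ₁ / sec²φ₂ when true areas are equal.
cos²φ₂ / cos²φ₁ = 7.26  ⇒  cos φ₁ = cos 28.8° / √7.26 = 0.8763/2.694 = 0.3252.
φ₁ = arccos(0.3252) ≈ 71.0°.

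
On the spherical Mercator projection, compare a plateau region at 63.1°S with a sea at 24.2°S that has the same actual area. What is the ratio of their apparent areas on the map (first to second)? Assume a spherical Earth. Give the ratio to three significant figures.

4.06

Mercator areal scale is sec²φ.
At 63.1°: sec²(63.1°) = 1/0.4524² = 4.885.
At 24.2°: sec²(24.2°) = 1/0.9121² = 1.202.
Ratio = 4.885/1.202 = cos²(24.2°)/cos²(63.1°) ≈ 4.06.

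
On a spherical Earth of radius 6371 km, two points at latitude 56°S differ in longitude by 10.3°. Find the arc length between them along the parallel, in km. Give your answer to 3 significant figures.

Arc length along a parallel = R cos φ · Δλ (with Δλ in radians).
= 6371 × cos 56° × (10.3° × π/180) = 6371 × 0.5592 × 0.1798 ≈ 640 km.

640 km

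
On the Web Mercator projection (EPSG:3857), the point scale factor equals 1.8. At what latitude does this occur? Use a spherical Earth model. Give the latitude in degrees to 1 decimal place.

Mercator scale is k = sec φ = 1/cos φ.
1/cos φ = 1.8  ⇒  cos φ = 0.5556  ⇒  φ = arccos(0.5556) ≈ 56.3°.

56.3°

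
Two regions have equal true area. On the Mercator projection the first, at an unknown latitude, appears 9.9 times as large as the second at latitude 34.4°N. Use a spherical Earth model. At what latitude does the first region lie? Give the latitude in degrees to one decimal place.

Mercator areal scale is sec²φ, so apparent-area ratio = sec²φ₁ / sec²φ₂ = cos²φ₂ / cos²φ₁.
cos²φ₂ / cos²φ₁ = 9.9  ⇒  cos φ₁ = cos 34.4° / √9.9 = 0.8251/3.146 = 0.2622.
φ₁ = arccos(0.2622) ≈ 74.8°.

74.8°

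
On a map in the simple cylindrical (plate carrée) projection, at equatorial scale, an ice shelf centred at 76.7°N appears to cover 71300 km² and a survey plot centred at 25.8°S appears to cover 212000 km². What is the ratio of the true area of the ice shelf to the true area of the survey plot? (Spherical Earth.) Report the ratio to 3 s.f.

0.0859

Plate carrée has h = 1 and k = sec φ, giving areal scale sec φ; true area = (apparent area) · cos φ.
True area of ice shelf: 71300 × cos(76.7°) = 71300 × 0.2300 = 16400 km².
True area of survey plot: 212000 × cos(25.8°) = 212000 × 0.9003 = 190900 km².
Ratio = 16400 / 190900 ≈ 0.0859.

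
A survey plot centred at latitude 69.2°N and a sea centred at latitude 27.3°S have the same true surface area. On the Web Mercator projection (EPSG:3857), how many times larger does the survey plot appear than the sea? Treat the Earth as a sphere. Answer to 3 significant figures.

6.26

On Mercator, area is exaggerated by sec²φ = 1/cos²φ.
At 69.2°: sec²(69.2°) = 1/0.3551² = 7.930.
At 27.3°: sec²(27.3°) = 1/0.8886² = 1.266.
Ratio = 7.930/1.266 = cos²(27.3°)/cos²(69.2°) ≈ 6.26.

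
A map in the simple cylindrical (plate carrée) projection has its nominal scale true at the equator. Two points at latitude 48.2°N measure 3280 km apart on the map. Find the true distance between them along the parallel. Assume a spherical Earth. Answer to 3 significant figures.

2190 km

In the plate carrée (x = Rλ, y = Rφ), meridians are true-scale (h = 1) and parallels are stretched by k = sec φ.
Along the parallel at 48.2°, map distances are exaggerated by k = sec 48.2° = 1.500.
True distance = 3280 / 1.500 = 3280 × cos 48.2° ≈ 2190 km.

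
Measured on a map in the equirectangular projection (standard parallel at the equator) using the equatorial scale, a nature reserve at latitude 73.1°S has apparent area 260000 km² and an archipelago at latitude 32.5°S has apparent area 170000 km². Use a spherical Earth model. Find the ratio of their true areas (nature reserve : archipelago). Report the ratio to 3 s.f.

0.527

Plate carrée has h = 1 and k = sec φ, giving areal scale sec φ; true area = (apparent area) · cos φ.
True area of nature reserve: 260000 × cos(73.1°) = 260000 × 0.2907 = 75580 km².
True area of archipelago: 170000 × cos(32.5°) = 170000 × 0.8434 = 143400 km².
Ratio = 75580 / 143400 ≈ 0.527.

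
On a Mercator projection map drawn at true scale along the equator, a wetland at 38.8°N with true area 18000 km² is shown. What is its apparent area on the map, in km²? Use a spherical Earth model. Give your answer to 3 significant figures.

Mercator is conformal, so the point scale is isotropic: h = k = sec φ = 1/cos φ.
Areal scale = k² = sec²φ = 1/cos²(38.8°) = 1/0.7793² = 1.646.
Apparent area = 18000 × 1.646 ≈ 29600 km².

29600 km²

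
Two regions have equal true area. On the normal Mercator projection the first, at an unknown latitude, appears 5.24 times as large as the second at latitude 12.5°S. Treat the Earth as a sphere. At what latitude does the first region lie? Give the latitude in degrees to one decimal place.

For equal true areas on Mercator, apparent areas scale as sec²φ, so the ratio is cos²φ₂ / cos²φ₁.
cos²φ₂ / cos²φ₁ = 5.24  ⇒  cos φ₁ = cos 12.5° / √5.24 = 0.9763/2.289 = 0.4265.
φ₁ = arccos(0.4265) ≈ 64.8°.

64.8°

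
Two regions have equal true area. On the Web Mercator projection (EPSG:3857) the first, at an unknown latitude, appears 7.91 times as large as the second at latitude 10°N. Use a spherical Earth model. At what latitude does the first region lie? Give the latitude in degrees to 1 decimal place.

69.5°

For equal true areas on Mercator, apparent areas scale as sec²φ, so the ratio is cos²φ₂ / cos²φ₁.
cos²φ₂ / cos²φ₁ = 7.91  ⇒  cos φ₁ = cos 10° / √7.91 = 0.9848/2.812 = 0.3502.
φ₁ = arccos(0.3502) ≈ 69.5°.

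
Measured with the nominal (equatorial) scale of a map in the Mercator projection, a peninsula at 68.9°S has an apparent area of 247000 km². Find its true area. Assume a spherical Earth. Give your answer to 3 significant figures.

32000 km²

For Mercator, h = k = sec φ (a conformal cylindrical projection has a single point scale, 1/cos φ).
Areal scale = k² = sec²φ = 1/cos²(68.9°) = 1/0.3600² = 7.716.
True area = apparent / (areal scale) = 247000 / 7.716 ≈ 32000 km².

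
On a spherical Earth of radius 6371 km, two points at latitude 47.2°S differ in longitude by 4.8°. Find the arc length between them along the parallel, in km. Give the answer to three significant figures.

363 km

Arc length along a parallel = R cos φ · Δλ (with Δλ in radians).
= 6371 × cos 47.2° × (4.8° × π/180) = 6371 × 0.6794 × 0.08378 ≈ 363 km.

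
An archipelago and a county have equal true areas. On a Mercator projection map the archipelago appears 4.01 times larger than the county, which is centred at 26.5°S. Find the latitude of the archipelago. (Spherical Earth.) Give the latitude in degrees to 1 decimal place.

63.5°

On Mercator, (apparent₁)/(apparent₂) = sec²φ₁ / sec²φ₂ when true areas are equal.
cos²φ₂ / cos²φ₁ = 4.01  ⇒  cos φ₁ = cos 26.5° / √4.01 = 0.8949/2.002 = 0.4469.
φ₁ = arccos(0.4469) ≈ 63.5°.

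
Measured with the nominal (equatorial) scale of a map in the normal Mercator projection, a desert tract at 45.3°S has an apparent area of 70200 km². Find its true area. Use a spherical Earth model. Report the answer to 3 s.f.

34700 km²

Mercator is conformal, so the point scale is isotropic: h = k = sec φ = 1/cos φ.
Areal scale = k² = sec²φ = 1/cos²(45.3°) = 1/0.7034² = 2.021.
True area = apparent / (areal scale) = 70200 / 2.021 ≈ 34700 km².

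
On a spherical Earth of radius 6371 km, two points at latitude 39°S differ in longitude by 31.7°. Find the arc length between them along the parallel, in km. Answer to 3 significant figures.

Arc length along a parallel = R cos φ · Δλ (with Δλ in radians).
= 6371 × cos 39° × (31.7° × π/180) = 6371 × 0.7771 × 0.5533 ≈ 2740 km.

2740 km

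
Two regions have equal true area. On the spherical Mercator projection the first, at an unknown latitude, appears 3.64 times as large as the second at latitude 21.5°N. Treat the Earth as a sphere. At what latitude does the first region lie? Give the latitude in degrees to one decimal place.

Mercator areal scale is sec²φ, so apparent-area ratio = sec²φ₁ / sec²φ₂ = cos²φ₂ / cos²φ₁.
cos²φ₂ / cos²φ₁ = 3.64  ⇒  cos φ₁ = cos 21.5° / √3.64 = 0.9304/1.908 = 0.4877.
φ₁ = arccos(0.4877) ≈ 60.8°.

60.8°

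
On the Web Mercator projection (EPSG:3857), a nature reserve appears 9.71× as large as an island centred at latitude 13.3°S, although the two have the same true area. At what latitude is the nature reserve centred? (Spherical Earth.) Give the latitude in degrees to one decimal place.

For equal true areas on Mercator, apparent areas scale as sec²φ, so the ratio is cos²φ₂ / cos²φ₁.
cos²φ₂ / cos²φ₁ = 9.71  ⇒  cos φ₁ = cos 13.3° / √9.71 = 0.9732/3.116 = 0.3123.
φ₁ = arccos(0.3123) ≈ 71.8°.

71.8°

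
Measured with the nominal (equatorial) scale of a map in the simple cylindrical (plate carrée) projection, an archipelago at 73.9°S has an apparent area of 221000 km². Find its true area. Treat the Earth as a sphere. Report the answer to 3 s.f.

61300 km²

Plate carrée maps x = Rλ, y = Rφ. The meridian scale is h = 1 and the parallel scale is k = 1/cos φ = sec φ.
Areal scale = h·k = 1 × sec φ; at 73.9°, h = 1.000, k = 3.606, so h·k = 3.606.
True area = apparent / (areal scale) = 221000 / 3.606 ≈ 61300 km².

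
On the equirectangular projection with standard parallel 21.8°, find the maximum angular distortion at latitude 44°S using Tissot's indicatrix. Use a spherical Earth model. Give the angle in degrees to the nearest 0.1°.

In the equirectangular projection with standard parallel φ₀ = 21.8° (x = Rλ cos φ₀, y = Rφ), meridians are true-scale (h = 1) and the parallel scale is k = cos φ₀ / cos φ.
At 44°: h = 1.000, k = 1.291; principal scales a = 1.291, b = 1.000.
sin(ω/2) = (a − b)/(a + b) = 0.2907/2.291 = 0.1269, so ω = 2 arcsin(0.1269) ≈ 14.6°.

14.6°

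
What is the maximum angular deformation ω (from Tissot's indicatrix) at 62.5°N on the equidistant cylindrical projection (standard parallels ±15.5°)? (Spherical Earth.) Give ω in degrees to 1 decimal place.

41.2°

In the equirectangular projection with standard parallel φ₀ = 15.5° (x = Rλ cos φ₀, y = Rφ), meridians are true-scale (h = 1) and the parallel scale is k = cos φ₀ / cos φ.
At 62.5°: h = 1.000, k = 2.087; principal scales a = 2.087, b = 1.000.
sin(ω/2) = (a − b)/(a + b) = 1.087/3.087 = 0.3521, so ω = 2 arcsin(0.3521) ≈ 41.2°.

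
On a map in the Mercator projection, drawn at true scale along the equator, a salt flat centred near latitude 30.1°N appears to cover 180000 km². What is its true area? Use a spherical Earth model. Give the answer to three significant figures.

Mercator is conformal, so the point scale is isotropic: h = k = sec φ = 1/cos φ.
Areal scale = k² = sec²φ = 1/cos²(30.1°) = 1/0.8652² = 1.336.
True area = apparent / (areal scale) = 180000 / 1.336 ≈ 135000 km².

135000 km²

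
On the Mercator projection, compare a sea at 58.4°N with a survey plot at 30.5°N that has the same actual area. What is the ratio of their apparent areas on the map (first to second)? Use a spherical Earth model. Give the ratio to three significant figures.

2.70

Mercator areal scale is sec²φ.
At 58.4°: sec²(58.4°) = 1/0.5240² = 3.642.
At 30.5°: sec²(30.5°) = 1/0.8616² = 1.347.
Ratio = 3.642/1.347 = cos²(30.5°)/cos²(58.4°) ≈ 2.70.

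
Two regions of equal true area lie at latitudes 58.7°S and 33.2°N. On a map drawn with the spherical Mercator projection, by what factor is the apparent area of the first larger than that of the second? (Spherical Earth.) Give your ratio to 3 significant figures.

2.59

On Mercator, area is exaggerated by sec²φ = 1/cos²φ.
At 58.7°: sec²(58.7°) = 1/0.5195² = 3.705.
At 33.2°: sec²(33.2°) = 1/0.8368² = 1.428.
Ratio = 3.705/1.428 = cos²(33.2°)/cos²(58.7°) ≈ 2.59.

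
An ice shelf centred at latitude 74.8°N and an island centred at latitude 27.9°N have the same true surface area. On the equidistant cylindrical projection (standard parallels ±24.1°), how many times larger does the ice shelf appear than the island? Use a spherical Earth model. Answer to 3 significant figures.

3.37

The equidistant cylindrical projection with φ₀ = 24.1° has h = 1 (meridians true) and k = cos φ₀ / cos φ along parallels.
Areal scale at 74.8°: h·k = 1.000 × 3.482 = 3.482.
Areal scale at 27.9°: h·k = 1.000 × 1.033 = 1.033.
Ratio = 3.482/1.033 ≈ 3.37.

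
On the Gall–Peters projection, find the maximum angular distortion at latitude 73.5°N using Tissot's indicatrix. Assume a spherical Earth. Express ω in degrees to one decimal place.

92.5°

The Gall–Peters projection is cylindrical equal-area with φ₀ = 45°. Cylindrical equal-area (φ₀ = 45°): h = cos φ / cos 45° along meridians, k = cos 45° / cos φ along parallels; h·k = 1.
At 73.5°: h = 0.4017, k = 2.490; principal scales a = 2.490, b = 0.4017.
sin(ω/2) = (a − b)/(a + b) = 2.088/2.891 = 0.7222, so ω = 2 arcsin(0.7222) ≈ 92.5°.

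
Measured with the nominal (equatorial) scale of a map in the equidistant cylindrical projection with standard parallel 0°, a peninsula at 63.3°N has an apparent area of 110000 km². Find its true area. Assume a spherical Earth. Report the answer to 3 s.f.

In the plate carrée (x = Rλ, y = Rφ), meridians are true-scale (h = 1) and parallels are stretched by k = sec φ.
Areal scale = h·k = 1 × sec φ; at 63.3°, h = 1.000, k = 2.226, so h·k = 2.226.
True area = apparent / (areal scale) = 110000 / 2.226 ≈ 49400 km².

49400 km²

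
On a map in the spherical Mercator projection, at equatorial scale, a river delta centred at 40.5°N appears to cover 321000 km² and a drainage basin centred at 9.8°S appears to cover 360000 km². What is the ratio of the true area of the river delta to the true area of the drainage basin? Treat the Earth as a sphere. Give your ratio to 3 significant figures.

On Mercator the areal scale is sec²φ, so true area = apparent × cos²φ.
True area of river delta: 321000 × cos²(40.5°) = 321000 × 0.5782 = 185600 km².
True area of drainage basin: 360000 × cos²(9.8°) = 360000 × 0.9710 = 349600 km².
Ratio = 185600 / 349600 ≈ 0.531.

0.531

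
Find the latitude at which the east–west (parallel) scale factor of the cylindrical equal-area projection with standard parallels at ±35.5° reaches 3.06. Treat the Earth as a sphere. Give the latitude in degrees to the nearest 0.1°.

74.6°

Cylindrical equal-area (φ₀ = 35.5°): h = cos φ / cos 35.5° along meridians, k = cos 35.5° / cos φ along parallels; h·k = 1.
k = cos φ₀ / cos φ = 3.06  ⇒  cos φ = cos 35.5° / 3.06 = 0.2661.
φ = arccos(0.2661) ≈ 74.6°.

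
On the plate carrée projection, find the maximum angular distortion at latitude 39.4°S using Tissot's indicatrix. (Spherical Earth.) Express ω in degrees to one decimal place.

14.7°

Plate carrée maps x = Rλ, y = Rφ. The meridian scale is h = 1 and the parallel scale is k = 1/cos φ = sec φ.
At 39.4°: h = 1.000, k = 1.294; principal scales a = 1.294, b = 1.000.
sin(ω/2) = (a − b)/(a + b) = 0.2941/2.294 = 0.1282, so ω = 2 arcsin(0.1282) ≈ 14.7°.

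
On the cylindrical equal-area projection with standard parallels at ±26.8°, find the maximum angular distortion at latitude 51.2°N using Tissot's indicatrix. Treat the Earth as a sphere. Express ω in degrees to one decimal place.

Cylindrical equal-area (φ₀ = 26.8°): h = cos φ / cos 26.8° along meridians, k = cos 26.8° / cos φ along parallels; h·k = 1.
At 51.2°: h = 0.7020, k = 1.424; principal scales a = 1.424, b = 0.7020.
sin(ω/2) = (a − b)/(a + b) = 0.7225/2.126 = 0.3397, so ω = 2 arcsin(0.3397) ≈ 39.7°.

39.7°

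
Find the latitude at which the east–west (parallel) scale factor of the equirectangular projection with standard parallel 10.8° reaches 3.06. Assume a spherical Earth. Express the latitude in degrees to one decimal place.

The equidistant cylindrical projection with φ₀ = 10.8° has h = 1 (meridians true) and k = cos φ₀ / cos φ along parallels.
k = cos φ₀ / cos φ = 3.06  ⇒  cos φ = cos 10.8° / 3.06 = 0.3210.
φ = arccos(0.3210) ≈ 71.3°.

71.3°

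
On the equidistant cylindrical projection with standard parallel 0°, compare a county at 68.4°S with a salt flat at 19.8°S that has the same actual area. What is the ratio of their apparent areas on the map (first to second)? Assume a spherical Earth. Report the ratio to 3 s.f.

2.56

For the equirectangular projection with φ₀ = 0 (plate carrée), h = 1 along meridians and k = sec φ along parallels.
Areal scale at 68.4°: h·k = 1.000 × 2.716 = 2.716.
Areal scale at 19.8°: h·k = 1.000 × 1.063 = 1.063.
Ratio = 2.716/1.063 ≈ 2.56.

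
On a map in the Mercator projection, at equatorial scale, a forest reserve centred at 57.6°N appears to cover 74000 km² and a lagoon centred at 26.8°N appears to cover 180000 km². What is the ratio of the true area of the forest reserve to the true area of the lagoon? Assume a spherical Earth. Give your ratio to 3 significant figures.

0.148

Mercator's areal exaggeration is sec²φ; hence true area = (apparent area) · cos²φ.
True area of forest reserve: 74000 × cos²(57.6°) = 74000 × 0.2871 = 21250 km².
True area of lagoon: 180000 × cos²(26.8°) = 180000 × 0.7967 = 143400 km².
Ratio = 21250 / 143400 ≈ 0.148.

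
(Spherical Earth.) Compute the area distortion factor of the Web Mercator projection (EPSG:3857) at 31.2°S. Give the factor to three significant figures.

Mercator is conformal, so the point scale is isotropic: h = k = sec φ = 1/cos φ.
Areal scale = k² = sec²φ = 1/cos²(31.2°) = 1/0.8554² = 1.367.

1.37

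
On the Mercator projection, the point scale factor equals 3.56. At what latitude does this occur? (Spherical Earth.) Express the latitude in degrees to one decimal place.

73.7°

Mercator scale is k = sec φ = 1/cos φ.
1/cos φ = 3.56  ⇒  cos φ = 0.2809  ⇒  φ = arccos(0.2809) ≈ 73.7°.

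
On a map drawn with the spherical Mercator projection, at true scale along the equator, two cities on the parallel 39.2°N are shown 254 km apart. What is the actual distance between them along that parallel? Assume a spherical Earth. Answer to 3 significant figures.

197 km

The Mercator projection is conformal; its linear scale factor is the same in every direction and equals sec φ = 1/cos φ.
Along the parallel at 39.2°, map distances are exaggerated by k = sec 39.2° = 1.290.
True distance = 254 / 1.290 = 254 × cos 39.2° ≈ 197 km.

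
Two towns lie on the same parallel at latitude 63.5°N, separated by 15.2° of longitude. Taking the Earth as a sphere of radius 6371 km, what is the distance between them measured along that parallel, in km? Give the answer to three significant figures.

Arc length along a parallel = R cos φ · Δλ (with Δλ in radians).
= 6371 × cos 63.5° × (15.2° × π/180) = 6371 × 0.4462 × 0.2653 ≈ 754 km.

754 km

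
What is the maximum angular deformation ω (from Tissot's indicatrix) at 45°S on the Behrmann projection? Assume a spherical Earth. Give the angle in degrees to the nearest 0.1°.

Behrmann is a cylindrical equal-area projection with standard parallels at ±30°. For cylindrical equal-area with standard parallel φ₀, h = cos φ / cos φ₀ and k = cos φ₀ / cos φ, so h·k = 1.
At 45°: h = 0.8165, k = 1.225; principal scales a = 1.225, b = 0.8165.
sin(ω/2) = (a − b)/(a + b) = 0.4082/2.041 = 0.2000, so ω = 2 arcsin(0.2000) ≈ 23.1°.

23.1°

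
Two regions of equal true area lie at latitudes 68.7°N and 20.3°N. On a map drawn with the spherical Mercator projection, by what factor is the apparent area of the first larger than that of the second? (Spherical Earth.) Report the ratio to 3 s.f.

On Mercator, area is exaggerated by sec²φ = 1/cos²φ.
At 68.7°: sec²(68.7°) = 1/0.3633² = 7.579.
At 20.3°: sec²(20.3°) = 1/0.9379² = 1.137.
Ratio = 7.579/1.137 = cos²(20.3°)/cos²(68.7°) ≈ 6.67.

6.67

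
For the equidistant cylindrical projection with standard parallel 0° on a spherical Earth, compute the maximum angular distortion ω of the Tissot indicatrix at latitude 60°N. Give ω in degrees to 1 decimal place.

38.9°

In the plate carrée (x = Rλ, y = Rφ), meridians are true-scale (h = 1) and parallels are stretched by k = sec φ.
At 60°: h = 1.000, k = 2.000; principal scales a = 2.000, b = 1.000.
sin(ω/2) = (a − b)/(a + b) = 1.0000/3.000 = 0.3333, so ω = 2 arcsin(0.3333) ≈ 38.9°.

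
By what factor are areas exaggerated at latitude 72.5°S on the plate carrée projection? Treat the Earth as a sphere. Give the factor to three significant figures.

In the plate carrée (x = Rλ, y = Rφ), meridians are true-scale (h = 1) and parallels are stretched by k = sec φ.
Areal scale = h·k = 1 × sec φ; at 72.5°, h = 1.000, k = 3.326, so h·k = 3.326.

3.33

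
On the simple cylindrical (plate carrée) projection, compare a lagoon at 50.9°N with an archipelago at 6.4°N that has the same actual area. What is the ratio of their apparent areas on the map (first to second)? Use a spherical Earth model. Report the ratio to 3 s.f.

In the plate carrée (x = Rλ, y = Rφ), meridians are true-scale (h = 1) and parallels are stretched by k = sec φ.
Areal scale at 50.9°: h·k = 1.000 × 1.586 = 1.586.
Areal scale at 6.4°: h·k = 1.000 × 1.006 = 1.006.
Ratio = 1.586/1.006 ≈ 1.58.

1.58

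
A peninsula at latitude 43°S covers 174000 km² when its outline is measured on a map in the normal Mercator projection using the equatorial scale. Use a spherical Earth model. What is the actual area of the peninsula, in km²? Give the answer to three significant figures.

The Mercator projection is conformal; its linear scale factor is the same in every direction and equals sec φ = 1/cos φ.
Areal scale = k² = sec²φ = 1/cos²(43°) = 1/0.7314² = 1.870.
True area = apparent / (areal scale) = 174000 / 1.870 ≈ 93100 km².

93100 km²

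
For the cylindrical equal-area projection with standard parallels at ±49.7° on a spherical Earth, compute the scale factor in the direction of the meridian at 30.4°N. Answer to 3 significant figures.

1.33

For cylindrical equal-area with standard parallel φ₀, h = cos φ / cos φ₀ and k = cos φ₀ / cos φ, so h·k = 1.
h = cos 30.4° / cos 49.7° = 0.8625/0.6468 = 1.334.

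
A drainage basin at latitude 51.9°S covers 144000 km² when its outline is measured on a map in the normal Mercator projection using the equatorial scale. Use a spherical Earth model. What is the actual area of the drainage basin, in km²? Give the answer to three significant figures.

54800 km²

For Mercator, h = k = sec φ (a conformal cylindrical projection has a single point scale, 1/cos φ).
Areal scale = k² = sec²φ = 1/cos²(51.9°) = 1/0.6170² = 2.627.
True area = apparent / (areal scale) = 144000 / 2.627 ≈ 54800 km².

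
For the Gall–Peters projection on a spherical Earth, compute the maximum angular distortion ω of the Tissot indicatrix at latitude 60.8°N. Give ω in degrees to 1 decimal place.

41.6°

The Gall–Peters projection is cylindrical equal-area with φ₀ = 45°. For cylindrical equal-area with standard parallel φ₀, h = cos φ / cos φ₀ and k = cos φ₀ / cos φ, so h·k = 1.
At 60.8°: h = 0.6899, k = 1.449; principal scales a = 1.449, b = 0.6899.
sin(ω/2) = (a − b)/(a + b) = 0.7595/2.139 = 0.3550, so ω = 2 arcsin(0.3550) ≈ 41.6°.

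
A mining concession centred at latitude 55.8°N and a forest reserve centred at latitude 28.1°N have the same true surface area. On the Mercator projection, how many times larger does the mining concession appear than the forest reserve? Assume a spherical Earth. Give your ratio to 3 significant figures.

Mercator is conformal with k = sec φ, so areal scale = k² = sec²φ.
At 55.8°: sec²(55.8°) = 1/0.5621² = 3.165.
At 28.1°: sec²(28.1°) = 1/0.8821² = 1.285.
Ratio = 3.165/1.285 = cos²(28.1°)/cos²(55.8°) ≈ 2.46.

2.46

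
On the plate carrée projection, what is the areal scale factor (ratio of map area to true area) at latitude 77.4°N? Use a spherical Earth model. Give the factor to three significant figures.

4.58

For the equirectangular projection with φ₀ = 0 (plate carrée), h = 1 along meridians and k = sec φ along parallels.
Areal scale = h·k = 1 × sec φ; at 77.4°, h = 1.000, k = 4.584, so h·k = 4.584.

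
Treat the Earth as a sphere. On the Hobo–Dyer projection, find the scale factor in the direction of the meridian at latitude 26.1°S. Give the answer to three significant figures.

1.13

The Hobo–Dyer projection is cylindrical equal-area with φ₀ = 37.5°. Cylindrical equal-area (φ₀ = 37.5°): h = cos φ / cos 37.5° along meridians, k = cos 37.5° / cos φ along parallels; h·k = 1.
h = cos 26.1° / cos 37.5° = 0.8980/0.7934 = 1.132.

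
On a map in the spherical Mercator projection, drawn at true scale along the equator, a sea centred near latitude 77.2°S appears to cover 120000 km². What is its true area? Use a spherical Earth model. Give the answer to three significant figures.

5890 km²

For Mercator, h = k = sec φ (a conformal cylindrical projection has a single point scale, 1/cos φ).
Areal scale = k² = sec²φ = 1/cos²(77.2°) = 1/0.2215² = 20.37.
True area = apparent / (areal scale) = 120000 / 20.37 ≈ 5890 km².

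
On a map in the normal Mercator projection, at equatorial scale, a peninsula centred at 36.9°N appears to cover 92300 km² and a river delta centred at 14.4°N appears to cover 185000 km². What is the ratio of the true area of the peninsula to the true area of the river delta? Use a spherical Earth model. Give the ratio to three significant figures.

Since Mercator area scale is 1/cos²φ, the true area equals the apparent area multiplied by cos²φ.
True area of peninsula: 92300 × cos²(36.9°) = 92300 × 0.6395 = 59030 km².
True area of river delta: 185000 × cos²(14.4°) = 185000 × 0.9382 = 173600 km².
Ratio = 59030 / 173600 ≈ 0.340.

0.340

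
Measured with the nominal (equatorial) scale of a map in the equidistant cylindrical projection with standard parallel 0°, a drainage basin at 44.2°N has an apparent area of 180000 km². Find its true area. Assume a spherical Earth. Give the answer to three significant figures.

In the plate carrée (x = Rλ, y = Rφ), meridians are true-scale (h = 1) and parallels are stretched by k = sec φ.
Areal scale = h·k = 1 × sec φ; at 44.2°, h = 1.000, k = 1.395, so h·k = 1.395.
True area = apparent / (areal scale) = 180000 / 1.395 ≈ 129000 km².

129000 km²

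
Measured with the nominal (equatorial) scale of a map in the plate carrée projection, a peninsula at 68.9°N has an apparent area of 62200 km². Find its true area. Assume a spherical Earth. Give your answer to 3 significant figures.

For the equirectangular projection with φ₀ = 0 (plate carrée), h = 1 along meridians and k = sec φ along parallels.
Areal scale = h·k = 1 × sec φ; at 68.9°, h = 1.000, k = 2.778, so h·k = 2.778.
True area = apparent / (areal scale) = 62200 / 2.778 ≈ 22400 km².

22400 km²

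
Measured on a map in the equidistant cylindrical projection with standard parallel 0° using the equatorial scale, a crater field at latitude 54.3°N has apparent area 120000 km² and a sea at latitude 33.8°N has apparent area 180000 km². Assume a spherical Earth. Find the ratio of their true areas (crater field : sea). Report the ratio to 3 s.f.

0.468

Plate carrée has h = 1 and k = sec φ, giving areal scale sec φ; true area = (apparent area) · cos φ.
True area of crater field: 120000 × cos(54.3°) = 120000 × 0.5835 = 70020 km².
True area of sea: 180000 × cos(33.8°) = 180000 × 0.8310 = 149600 km².
Ratio = 70020 / 149600 ≈ 0.468.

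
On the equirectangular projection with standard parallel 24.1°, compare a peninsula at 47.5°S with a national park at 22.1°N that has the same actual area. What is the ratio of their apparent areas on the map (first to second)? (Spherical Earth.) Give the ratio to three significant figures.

With standard parallel φ₀ = 24.1°, the equirectangular projection gives x = Rλ cos φ₀, y = Rφ, so h = 1 and k = cos 24.1° / cos φ.
Areal scale at 47.5°: h·k = 1.000 × 1.351 = 1.351.
Areal scale at 22.1°: h·k = 1.000 × 0.9852 = 0.9852.
Ratio = 1.351/0.9852 ≈ 1.37.

1.37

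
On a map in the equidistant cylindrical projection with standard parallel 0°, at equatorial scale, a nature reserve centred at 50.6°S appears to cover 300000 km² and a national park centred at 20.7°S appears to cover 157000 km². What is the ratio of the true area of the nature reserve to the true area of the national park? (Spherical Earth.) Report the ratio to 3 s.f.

Plate carrée has h = 1 and k = sec φ, giving areal scale sec φ; true area = (apparent area) · cos φ.
True area of nature reserve: 300000 × cos(50.6°) = 300000 × 0.6347 = 190400 km².
True area of national park: 157000 × cos(20.7°) = 157000 × 0.9354 = 146900 km².
Ratio = 190400 / 146900 ≈ 1.30.

1.30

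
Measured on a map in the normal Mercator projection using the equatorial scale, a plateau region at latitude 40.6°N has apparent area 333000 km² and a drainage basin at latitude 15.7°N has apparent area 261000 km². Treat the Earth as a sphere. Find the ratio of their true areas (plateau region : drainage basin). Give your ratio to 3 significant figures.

On Mercator the areal scale is sec²φ, so true area = apparent × cos²φ.
True area of plateau region: 333000 × cos²(40.6°) = 333000 × 0.5765 = 192000 km².
True area of drainage basin: 261000 × cos²(15.7°) = 261000 × 0.9268 = 241900 km².
Ratio = 192000 / 241900 ≈ 0.794.

0.794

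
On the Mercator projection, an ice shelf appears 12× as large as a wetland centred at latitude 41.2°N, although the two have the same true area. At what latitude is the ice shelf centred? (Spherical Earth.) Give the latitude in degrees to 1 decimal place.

Mercator areal scale is sec²φ, so apparent-area ratio = sec²φ₁ / sec²φ₂ = cos²φ₂ / cos²φ₁.
cos²φ₂ / cos²φ₁ = 12  ⇒  cos φ₁ = cos 41.2° / √12 = 0.7524/3.464 = 0.2172.
φ₁ = arccos(0.2172) ≈ 77.5°.

77.5°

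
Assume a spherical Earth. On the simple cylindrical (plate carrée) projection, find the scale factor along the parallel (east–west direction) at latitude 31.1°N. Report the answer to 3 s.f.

Plate carrée maps x = Rλ, y = Rφ. The meridian scale is h = 1 and the parallel scale is k = 1/cos φ = sec φ.
k = 1/cos 31.1° = 1/0.8563 = 1.168.

1.17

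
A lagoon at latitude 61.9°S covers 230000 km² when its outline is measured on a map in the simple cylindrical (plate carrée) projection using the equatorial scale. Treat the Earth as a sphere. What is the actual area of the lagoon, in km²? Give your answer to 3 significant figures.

108000 km²

Plate carrée maps x = Rλ, y = Rφ. The meridian scale is h = 1 and the parallel scale is k = 1/cos φ = sec φ.
Areal scale = h·k = 1 × sec φ; at 61.9°, h = 1.000, k = 2.123, so h·k = 2.123.
True area = apparent / (areal scale) = 230000 / 2.123 ≈ 108000 km².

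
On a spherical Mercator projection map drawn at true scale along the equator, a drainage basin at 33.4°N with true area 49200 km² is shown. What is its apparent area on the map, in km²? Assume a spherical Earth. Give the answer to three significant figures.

Mercator is conformal, so the point scale is isotropic: h = k = sec φ = 1/cos φ.
Areal scale = k² = sec²φ = 1/cos²(33.4°) = 1/0.8348² = 1.435.
Apparent area = 49200 × 1.435 ≈ 70600 km².

70600 km²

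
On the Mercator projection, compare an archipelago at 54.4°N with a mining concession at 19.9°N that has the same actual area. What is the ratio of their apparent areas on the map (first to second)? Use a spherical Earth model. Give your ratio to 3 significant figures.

2.61

Mercator is conformal with k = sec φ, so areal scale = k² = sec²φ.
At 54.4°: sec²(54.4°) = 1/0.5821² = 2.951.
At 19.9°: sec²(19.9°) = 1/0.9403² = 1.131.
Ratio = 2.951/1.131 = cos²(19.9°)/cos²(54.4°) ≈ 2.61.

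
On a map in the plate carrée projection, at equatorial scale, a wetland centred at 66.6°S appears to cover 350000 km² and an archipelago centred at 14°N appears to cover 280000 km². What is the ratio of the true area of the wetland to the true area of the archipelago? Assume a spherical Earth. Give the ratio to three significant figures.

0.512

Plate carrée has h = 1 and k = sec φ, giving areal scale sec φ; true area = (apparent area) · cos φ.
True area of wetland: 350000 × cos(66.6°) = 350000 × 0.3971 = 139000 km².
True area of archipelago: 280000 × cos(14°) = 280000 × 0.9703 = 271700 km².
Ratio = 139000 / 271700 ≈ 0.512.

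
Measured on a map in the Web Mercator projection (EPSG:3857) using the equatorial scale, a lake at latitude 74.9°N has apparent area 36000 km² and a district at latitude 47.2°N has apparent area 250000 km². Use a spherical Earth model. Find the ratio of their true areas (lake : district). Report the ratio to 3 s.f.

Since Mercator area scale is 1/cos²φ, the true area equals the apparent area multiplied by cos²φ.
True area of lake: 36000 × cos²(74.9°) = 36000 × 0.06786 = 2443 km².
True area of district: 250000 × cos²(47.2°) = 250000 × 0.4616 = 115400 km².
Ratio = 2443 / 115400 ≈ 0.0212.

0.0212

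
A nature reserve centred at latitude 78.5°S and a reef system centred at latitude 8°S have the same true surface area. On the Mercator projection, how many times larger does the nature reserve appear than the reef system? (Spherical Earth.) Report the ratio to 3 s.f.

24.7

Mercator is conformal with k = sec φ, so areal scale = k² = sec²φ.
At 78.5°: sec²(78.5°) = 1/0.1994² = 25.16.
At 8°: sec²(8°) = 1/0.9903² = 1.020.
Ratio = 25.16/1.020 = cos²(8°)/cos²(78.5°) ≈ 24.7.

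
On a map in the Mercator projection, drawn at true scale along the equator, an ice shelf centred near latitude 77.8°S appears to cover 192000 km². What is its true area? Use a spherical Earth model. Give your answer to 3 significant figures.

The Mercator projection is conformal; its linear scale factor is the same in every direction and equals sec φ = 1/cos φ.
Areal scale = k² = sec²φ = 1/cos²(77.8°) = 1/0.2113² = 22.39.
True area = apparent / (areal scale) = 192000 / 22.39 ≈ 8570 km².

8570 km²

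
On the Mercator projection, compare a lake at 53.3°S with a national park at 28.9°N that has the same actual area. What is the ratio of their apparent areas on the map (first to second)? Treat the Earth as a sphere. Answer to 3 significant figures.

2.15

On Mercator, area is exaggerated by sec²φ = 1/cos²φ.
At 53.3°: sec²(53.3°) = 1/0.5976² = 2.800.
At 28.9°: sec²(28.9°) = 1/0.8755² = 1.305.
Ratio = 2.800/1.305 = cos²(28.9°)/cos²(53.3°) ≈ 2.15.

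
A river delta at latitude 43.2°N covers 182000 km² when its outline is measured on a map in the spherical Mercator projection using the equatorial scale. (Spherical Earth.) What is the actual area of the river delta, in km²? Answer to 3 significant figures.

96700 km²

Mercator is conformal, so the point scale is isotropic: h = k = sec φ = 1/cos φ.
Areal scale = k² = sec²φ = 1/cos²(43.2°) = 1/0.7290² = 1.882.
True area = apparent / (areal scale) = 182000 / 1.882 ≈ 96700 km².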